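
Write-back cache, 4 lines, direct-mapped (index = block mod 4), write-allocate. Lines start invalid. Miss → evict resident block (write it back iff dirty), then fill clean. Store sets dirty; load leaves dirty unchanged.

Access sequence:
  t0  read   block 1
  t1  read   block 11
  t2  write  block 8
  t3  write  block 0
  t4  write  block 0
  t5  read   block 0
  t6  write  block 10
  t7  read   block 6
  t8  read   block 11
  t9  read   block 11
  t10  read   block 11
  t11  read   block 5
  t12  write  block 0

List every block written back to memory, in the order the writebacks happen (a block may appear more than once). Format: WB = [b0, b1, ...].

0: R B1 → L1 miss [-]
1: R B11 → L3 miss [-]
2: W B8 → L0 miss [D]
3: W B0 → L0 miss wb→B8 [D]
4: W B0 → L0 hit [D]
5: R B0 → L0 hit [D]
6: W B10 → L2 miss [D]
7: R B6 → L2 miss wb→B10 [-]
8: R B11 → L3 hit [-]
9: R B11 → L3 hit [-]
10: R B11 → L3 hit [-]
11: R B5 → L1 miss [-]
12: W B0 → L0 hit [D]

WB = [8, 10]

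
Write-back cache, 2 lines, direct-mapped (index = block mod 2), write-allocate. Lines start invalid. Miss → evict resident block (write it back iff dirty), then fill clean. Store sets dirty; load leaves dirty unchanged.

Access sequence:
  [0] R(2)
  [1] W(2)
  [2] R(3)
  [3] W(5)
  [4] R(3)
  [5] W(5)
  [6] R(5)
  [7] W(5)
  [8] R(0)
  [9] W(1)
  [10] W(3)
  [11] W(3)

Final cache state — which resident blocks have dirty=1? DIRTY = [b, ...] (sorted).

0: R B2 → L0 miss [-]
1: W B2 → L0 hit [D]
2: R B3 → L1 miss [-]
3: W B5 → L1 miss [D]
4: R B3 → L1 miss wb→B5 [-]
5: W B5 → L1 miss [D]
6: R B5 → L1 hit [D]
7: W B5 → L1 hit [D]
8: R B0 → L0 miss wb→B2 [-]
9: W B1 → L1 miss wb→B5 [D]
10: W B3 → L1 miss wb→B1 [D]
11: W B3 → L1 hit [D]

DIRTY = [3]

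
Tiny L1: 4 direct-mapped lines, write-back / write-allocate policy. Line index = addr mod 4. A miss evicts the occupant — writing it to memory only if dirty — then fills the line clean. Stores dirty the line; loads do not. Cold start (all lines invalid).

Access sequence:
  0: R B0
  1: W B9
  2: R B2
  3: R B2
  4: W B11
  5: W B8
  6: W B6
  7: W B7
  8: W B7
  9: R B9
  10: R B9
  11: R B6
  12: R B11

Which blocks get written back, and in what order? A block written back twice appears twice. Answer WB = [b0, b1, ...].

  0 | R B0 → L0 miss [-]
  1 | W B9 → L1 miss [D]
  2 | R B2 → L2 miss [-]
  3 | R B2 → L2 hit [-]
  4 | W B11 → L3 miss [D]
  5 | W B8 → L0 miss [D]
  6 | W B6 → L2 miss [D]
  7 | W B7 → L3 miss wb→B11 [D]
  8 | W B7 → L3 hit [D]
  9 | R B9 → L1 hit [D]
  10 | R B9 → L1 hit [D]
  11 | R B6 → L2 hit [D]
  12 | R B11 → L3 miss wb→B7 [-]

WB = [11, 7]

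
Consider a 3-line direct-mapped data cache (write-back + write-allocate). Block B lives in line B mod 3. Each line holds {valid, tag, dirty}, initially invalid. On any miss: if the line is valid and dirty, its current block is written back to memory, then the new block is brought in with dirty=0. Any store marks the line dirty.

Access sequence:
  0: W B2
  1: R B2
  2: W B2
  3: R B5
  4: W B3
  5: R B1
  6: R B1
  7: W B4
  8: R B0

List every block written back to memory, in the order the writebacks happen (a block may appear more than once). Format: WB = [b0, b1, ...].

WB = [2, 3]

  0 | W B2 → L2 miss [D]
  1 | R B2 → L2 hit [D]
  2 | W B2 → L2 hit [D]
  3 | R B5 → L2 miss wb→B2 [-]
  4 | W B3 → L0 miss [D]
  5 | R B1 → L1 miss [-]
  6 | R B1 → L1 hit [-]
  7 | W B4 → L1 miss [D]
  8 | R B0 → L0 miss wb→B3 [-]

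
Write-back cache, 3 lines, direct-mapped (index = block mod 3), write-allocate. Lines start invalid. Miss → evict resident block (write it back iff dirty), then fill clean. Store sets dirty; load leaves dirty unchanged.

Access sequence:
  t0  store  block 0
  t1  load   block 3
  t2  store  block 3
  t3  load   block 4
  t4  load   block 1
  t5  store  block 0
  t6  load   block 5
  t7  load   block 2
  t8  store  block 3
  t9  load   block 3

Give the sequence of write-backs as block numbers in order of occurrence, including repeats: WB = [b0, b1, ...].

WB = [0, 3, 0]

  0 | W B0 → L0 miss [D]
  1 | R B3 → L0 miss wb→B0 [-]
  2 | W B3 → L0 hit [D]
  3 | R B4 → L1 miss [-]
  4 | R B1 → L1 miss [-]
  5 | W B0 → L0 miss wb→B3 [D]
  6 | R B5 → L2 miss [-]
  7 | R B2 → L2 miss [-]
  8 | W B3 → L0 miss wb→B0 [D]
  9 | R B3 → L0 hit [D]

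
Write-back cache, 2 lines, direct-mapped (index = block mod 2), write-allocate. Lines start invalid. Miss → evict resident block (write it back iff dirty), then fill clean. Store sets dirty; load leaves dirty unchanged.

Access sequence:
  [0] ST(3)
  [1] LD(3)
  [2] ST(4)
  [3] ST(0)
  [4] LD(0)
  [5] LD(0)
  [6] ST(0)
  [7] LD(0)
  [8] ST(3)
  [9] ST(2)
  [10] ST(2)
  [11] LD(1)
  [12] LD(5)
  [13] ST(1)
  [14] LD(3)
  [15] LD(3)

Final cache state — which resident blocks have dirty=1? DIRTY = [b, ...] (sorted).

0: W B3 → L1 miss [D]
1: R B3 → L1 hit [D]
2: W B4 → L0 miss [D]
3: W B0 → L0 miss wb→B4 [D]
4: R B0 → L0 hit [D]
5: R B0 → L0 hit [D]
6: W B0 → L0 hit [D]
7: R B0 → L0 hit [D]
8: W B3 → L1 hit [D]
9: W B2 → L0 miss wb→B0 [D]
10: W B2 → L0 hit [D]
11: R B1 → L1 miss wb→B3 [-]
12: R B5 → L1 miss [-]
13: W B1 → L1 miss [D]
14: R B3 → L1 miss wb→B1 [-]
15: R B3 → L1 hit [-]

DIRTY = [2]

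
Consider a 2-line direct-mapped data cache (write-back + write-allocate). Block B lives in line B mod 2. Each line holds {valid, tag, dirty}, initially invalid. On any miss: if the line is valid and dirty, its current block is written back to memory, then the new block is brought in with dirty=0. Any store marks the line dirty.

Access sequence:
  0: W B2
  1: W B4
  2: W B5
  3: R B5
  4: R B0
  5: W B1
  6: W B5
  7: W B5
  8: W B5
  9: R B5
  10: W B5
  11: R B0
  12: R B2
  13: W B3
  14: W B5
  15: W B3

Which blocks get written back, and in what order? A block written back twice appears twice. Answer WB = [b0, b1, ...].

  0 | W B2 → L0 miss [D]
  1 | W B4 → L0 miss wb→B2 [D]
  2 | W B5 → L1 miss [D]
  3 | R B5 → L1 hit [D]
  4 | R B0 → L0 miss wb→B4 [-]
  5 | W B1 → L1 miss wb→B5 [D]
  6 | W B5 → L1 miss wb→B1 [D]
  7 | W B5 → L1 hit [D]
  8 | W B5 → L1 hit [D]
  9 | R B5 → L1 hit [D]
  10 | W B5 → L1 hit [D]
  11 | R B0 → L0 hit [-]
  12 | R B2 → L0 miss [-]
  13 | W B3 → L1 miss wb→B5 [D]
  14 | W B5 → L1 miss wb→B3 [D]
  15 | W B3 → L1 miss wb→B5 [D]

WB = [2, 4, 5, 1, 5, 3, 5]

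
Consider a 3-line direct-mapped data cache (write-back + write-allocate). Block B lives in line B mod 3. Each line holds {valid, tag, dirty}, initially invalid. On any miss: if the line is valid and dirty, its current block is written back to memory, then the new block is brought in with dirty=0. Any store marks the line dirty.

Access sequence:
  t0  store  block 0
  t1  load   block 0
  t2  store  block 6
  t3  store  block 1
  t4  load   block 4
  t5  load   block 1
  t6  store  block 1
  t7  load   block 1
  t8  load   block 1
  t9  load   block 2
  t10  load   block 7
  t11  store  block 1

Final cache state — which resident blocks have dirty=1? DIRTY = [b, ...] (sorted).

  0 | W B0 → L0 miss [D]
  1 | R B0 → L0 hit [D]
  2 | W B6 → L0 miss wb→B0 [D]
  3 | W B1 → L1 miss [D]
  4 | R B4 → L1 miss wb→B1 [-]
  5 | R B1 → L1 miss [-]
  6 | W B1 → L1 hit [D]
  7 | R B1 → L1 hit [D]
  8 | R B1 → L1 hit [D]
  9 | R B2 → L2 miss [-]
  10 | R B7 → L1 miss wb→B1 [-]
  11 | W B1 → L1 miss [D]

DIRTY = [1, 6]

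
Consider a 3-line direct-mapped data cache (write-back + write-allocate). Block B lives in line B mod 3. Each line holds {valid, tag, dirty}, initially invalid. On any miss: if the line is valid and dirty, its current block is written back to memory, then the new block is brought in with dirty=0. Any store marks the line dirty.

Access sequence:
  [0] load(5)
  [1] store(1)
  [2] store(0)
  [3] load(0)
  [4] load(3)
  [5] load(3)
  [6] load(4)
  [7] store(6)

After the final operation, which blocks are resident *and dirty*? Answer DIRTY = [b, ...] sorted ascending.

DIRTY = [6]

0: R B5 -> L2 miss  d=-]
1: W B1 -> L1 miss  d=D]
2: W B0 -> L0 miss  d=D]
3: R B0 -> L0 hit  d=D]
4: R B3 -> L0 miss wb->B0  d=-]
5: R B3 -> L0 hit  d=-]
6: R B4 -> L1 miss wb->B1  d=-]
7: W B6 -> L0 miss  d=D]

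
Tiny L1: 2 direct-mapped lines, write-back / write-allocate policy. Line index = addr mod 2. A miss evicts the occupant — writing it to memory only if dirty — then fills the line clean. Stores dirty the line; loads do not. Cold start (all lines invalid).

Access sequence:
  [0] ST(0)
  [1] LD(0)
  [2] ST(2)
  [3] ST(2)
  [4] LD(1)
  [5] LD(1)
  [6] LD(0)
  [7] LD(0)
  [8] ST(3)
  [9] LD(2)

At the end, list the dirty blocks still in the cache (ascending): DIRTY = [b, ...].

0: W B0 -> L0 miss  d=D]
1: R B0 -> L0 hit  d=D]
2: W B2 -> L0 miss wb->B0  d=D]
3: W B2 -> L0 hit  d=D]
4: R B1 -> L1 miss  d=-]
5: R B1 -> L1 hit  d=-]
6: R B0 -> L0 miss wb->B2  d=-]
7: R B0 -> L0 hit  d=-]
8: W B3 -> L1 miss  d=D]
9: R B2 -> L0 miss  d=-]

DIRTY = [3]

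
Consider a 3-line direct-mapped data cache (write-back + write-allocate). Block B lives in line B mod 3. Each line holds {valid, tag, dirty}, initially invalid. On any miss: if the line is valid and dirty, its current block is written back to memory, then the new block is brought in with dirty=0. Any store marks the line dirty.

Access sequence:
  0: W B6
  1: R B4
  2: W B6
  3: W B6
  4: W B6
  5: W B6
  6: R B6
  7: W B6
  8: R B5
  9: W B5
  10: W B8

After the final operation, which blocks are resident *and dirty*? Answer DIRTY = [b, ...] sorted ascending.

DIRTY = [6, 8]

  0 | W B6 → L0 miss [D]
  1 | R B4 → L1 miss [-]
  2 | W B6 → L0 hit [D]
  3 | W B6 → L0 hit [D]
  4 | W B6 → L0 hit [D]
  5 | W B6 → L0 hit [D]
  6 | R B6 → L0 hit [D]
  7 | W B6 → L0 hit [D]
  8 | R B5 → L2 miss [-]
  9 | W B5 → L2 hit [D]
  10 | W B8 → L2 miss wb→B5 [D]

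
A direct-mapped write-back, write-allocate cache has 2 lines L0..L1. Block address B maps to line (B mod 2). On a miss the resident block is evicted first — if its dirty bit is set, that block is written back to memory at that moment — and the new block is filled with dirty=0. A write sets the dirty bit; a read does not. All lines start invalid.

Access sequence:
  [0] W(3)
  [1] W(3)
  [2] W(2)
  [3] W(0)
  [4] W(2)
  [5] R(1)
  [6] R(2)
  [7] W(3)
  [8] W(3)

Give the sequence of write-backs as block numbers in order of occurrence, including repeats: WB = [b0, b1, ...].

WB = [2, 0, 3]

0: W B3 → L1 miss [D]
1: W B3 → L1 hit [D]
2: W B2 → L0 miss [D]
3: W B0 → L0 miss wb→B2 [D]
4: W B2 → L0 miss wb→B0 [D]
5: R B1 → L1 miss wb→B3 [-]
6: R B2 → L0 hit [D]
7: W B3 → L1 miss [D]
8: W B3 → L1 hit [D]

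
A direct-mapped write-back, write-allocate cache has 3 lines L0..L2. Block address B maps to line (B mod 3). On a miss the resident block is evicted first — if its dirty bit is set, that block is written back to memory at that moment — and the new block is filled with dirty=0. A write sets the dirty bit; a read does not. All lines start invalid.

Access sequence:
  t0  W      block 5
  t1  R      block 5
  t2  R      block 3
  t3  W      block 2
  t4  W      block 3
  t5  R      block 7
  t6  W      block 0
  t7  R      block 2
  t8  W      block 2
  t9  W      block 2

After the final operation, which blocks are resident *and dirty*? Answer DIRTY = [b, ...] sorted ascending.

DIRTY = [0, 2]

0: W B5 -> L2 miss  d=D]
1: R B5 -> L2 hit  d=D]
2: R B3 -> L0 miss  d=-]
3: W B2 -> L2 miss wb->B5  d=D]
4: W B3 -> L0 hit  d=D]
5: R B7 -> L1 miss  d=-]
6: W B0 -> L0 miss wb->B3  d=D]
7: R B2 -> L2 hit  d=D]
8: W B2 -> L2 hit  d=D]
9: W B2 -> L2 hit  d=D]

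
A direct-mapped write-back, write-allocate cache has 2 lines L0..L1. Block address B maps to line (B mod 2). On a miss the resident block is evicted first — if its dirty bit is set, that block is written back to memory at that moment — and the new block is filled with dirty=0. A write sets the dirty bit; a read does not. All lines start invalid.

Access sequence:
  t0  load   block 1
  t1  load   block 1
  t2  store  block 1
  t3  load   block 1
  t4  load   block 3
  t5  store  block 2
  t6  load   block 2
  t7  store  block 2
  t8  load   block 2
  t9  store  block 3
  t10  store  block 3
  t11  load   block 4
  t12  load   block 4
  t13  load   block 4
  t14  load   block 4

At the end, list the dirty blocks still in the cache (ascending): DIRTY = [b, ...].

0: R B1 → L1 miss [-]
1: R B1 → L1 hit [-]
2: W B1 → L1 hit [D]
3: R B1 → L1 hit [D]
4: R B3 → L1 miss wb→B1 [-]
5: W B2 → L0 miss [D]
6: R B2 → L0 hit [D]
7: W B2 → L0 hit [D]
8: R B2 → L0 hit [D]
9: W B3 → L1 hit [D]
10: W B3 → L1 hit [D]
11: R B4 → L0 miss wb→B2 [-]
12: R B4 → L0 hit [-]
13: R B4 → L0 hit [-]
14: R B4 → L0 hit [-]

DIRTY = [3]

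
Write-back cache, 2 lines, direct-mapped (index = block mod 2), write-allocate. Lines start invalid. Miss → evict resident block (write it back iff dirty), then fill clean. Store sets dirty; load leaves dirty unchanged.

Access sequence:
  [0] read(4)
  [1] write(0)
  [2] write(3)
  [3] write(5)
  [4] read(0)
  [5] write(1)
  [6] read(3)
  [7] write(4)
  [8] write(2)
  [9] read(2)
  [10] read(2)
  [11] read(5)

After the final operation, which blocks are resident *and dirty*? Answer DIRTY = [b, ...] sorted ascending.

DIRTY = [2]

0: R B4 -> L0 miss  d=-]
1: W B0 -> L0 miss  d=D]
2: W B3 -> L1 miss  d=D]
3: W B5 -> L1 miss wb->B3  d=D]
4: R B0 -> L0 hit  d=D]
5: W B1 -> L1 miss wb->B5  d=D]
6: R B3 -> L1 miss wb->B1  d=-]
7: W B4 -> L0 miss wb->B0  d=D]
8: W B2 -> L0 miss wb->B4  d=D]
9: R B2 -> L0 hit  d=D]
10: R B2 -> L0 hit  d=D]
11: R B5 -> L1 miss  d=-]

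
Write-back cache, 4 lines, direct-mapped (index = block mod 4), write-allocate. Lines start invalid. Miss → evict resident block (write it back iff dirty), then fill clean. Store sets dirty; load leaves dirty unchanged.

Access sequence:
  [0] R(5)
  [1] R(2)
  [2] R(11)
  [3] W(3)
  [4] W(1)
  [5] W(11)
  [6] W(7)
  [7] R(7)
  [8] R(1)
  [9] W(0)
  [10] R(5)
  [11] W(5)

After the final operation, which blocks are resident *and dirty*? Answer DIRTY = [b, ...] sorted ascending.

DIRTY = [0, 5, 7]

  0 | R B5 → L1 miss [-]
  1 | R B2 → L2 miss [-]
  2 | R B11 → L3 miss [-]
  3 | W B3 → L3 miss [D]
  4 | W B1 → L1 miss [D]
  5 | W B11 → L3 miss wb→B3 [D]
  6 | W B7 → L3 miss wb→B11 [D]
  7 | R B7 → L3 hit [D]
  8 | R B1 → L1 hit [D]
  9 | W B0 → L0 miss [D]
  10 | R B5 → L1 miss wb→B1 [-]
  11 | W B5 → L1 hit [D]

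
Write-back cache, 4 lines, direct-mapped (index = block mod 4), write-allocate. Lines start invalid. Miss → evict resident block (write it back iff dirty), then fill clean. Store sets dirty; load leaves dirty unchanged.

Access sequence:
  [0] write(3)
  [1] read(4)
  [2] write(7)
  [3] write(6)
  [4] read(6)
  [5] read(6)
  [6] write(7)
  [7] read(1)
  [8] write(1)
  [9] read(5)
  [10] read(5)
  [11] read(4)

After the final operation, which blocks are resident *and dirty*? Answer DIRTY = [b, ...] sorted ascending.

DIRTY = [6, 7]

  0 | W B3 → L3 miss [D]
  1 | R B4 → L0 miss [-]
  2 | W B7 → L3 miss wb→B3 [D]
  3 | W B6 → L2 miss [D]
  4 | R B6 → L2 hit [D]
  5 | R B6 → L2 hit [D]
  6 | W B7 → L3 hit [D]
  7 | R B1 → L1 miss [-]
  8 | W B1 → L1 hit [D]
  9 | R B5 → L1 miss wb→B1 [-]
  10 | R B5 → L1 hit [-]
  11 | R B4 → L0 hit [-]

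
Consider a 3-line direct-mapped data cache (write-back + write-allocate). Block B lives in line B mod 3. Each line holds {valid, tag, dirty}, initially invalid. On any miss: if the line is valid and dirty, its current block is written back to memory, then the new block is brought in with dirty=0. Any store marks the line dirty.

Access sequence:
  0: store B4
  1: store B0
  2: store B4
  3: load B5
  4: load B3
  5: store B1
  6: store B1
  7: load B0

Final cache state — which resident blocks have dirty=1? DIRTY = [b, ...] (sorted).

DIRTY = [1]

  0 | W B4 → L1 miss [D]
  1 | W B0 → L0 miss [D]
  2 | W B4 → L1 hit [D]
  3 | R B5 → L2 miss [-]
  4 | R B3 → L0 miss wb→B0 [-]
  5 | W B1 → L1 miss wb→B4 [D]
  6 | W B1 → L1 hit [D]
  7 | R B0 → L0 miss [-]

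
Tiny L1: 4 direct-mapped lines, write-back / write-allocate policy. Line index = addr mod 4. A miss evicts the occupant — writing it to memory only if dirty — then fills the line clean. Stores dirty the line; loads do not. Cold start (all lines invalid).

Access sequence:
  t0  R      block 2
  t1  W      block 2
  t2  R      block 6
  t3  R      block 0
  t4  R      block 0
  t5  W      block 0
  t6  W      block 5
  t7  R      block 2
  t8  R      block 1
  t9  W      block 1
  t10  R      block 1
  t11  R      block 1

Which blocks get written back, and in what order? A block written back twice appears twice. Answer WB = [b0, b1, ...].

WB = [2, 5]

0: R B2 → L2 miss [-]
1: W B2 → L2 hit [D]
2: R B6 → L2 miss wb→B2 [-]
3: R B0 → L0 miss [-]
4: R B0 → L0 hit [-]
5: W B0 → L0 hit [D]
6: W B5 → L1 miss [D]
7: R B2 → L2 miss [-]
8: R B1 → L1 miss wb→B5 [-]
9: W B1 → L1 hit [D]
10: R B1 → L1 hit [D]
11: R B1 → L1 hit [D]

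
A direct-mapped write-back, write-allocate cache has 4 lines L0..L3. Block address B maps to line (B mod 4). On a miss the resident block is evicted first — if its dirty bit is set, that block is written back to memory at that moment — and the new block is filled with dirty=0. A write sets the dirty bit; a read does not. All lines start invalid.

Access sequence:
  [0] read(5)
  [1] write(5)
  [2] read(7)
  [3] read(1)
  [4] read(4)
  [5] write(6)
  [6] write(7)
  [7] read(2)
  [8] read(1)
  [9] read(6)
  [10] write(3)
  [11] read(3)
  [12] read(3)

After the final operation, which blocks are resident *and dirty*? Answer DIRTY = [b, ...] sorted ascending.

0: R B5 → L1 miss [-]
1: W B5 → L1 hit [D]
2: R B7 → L3 miss [-]
3: R B1 → L1 miss wb→B5 [-]
4: R B4 → L0 miss [-]
5: W B6 → L2 miss [D]
6: W B7 → L3 hit [D]
7: R B2 → L2 miss wb→B6 [-]
8: R B1 → L1 hit [-]
9: R B6 → L2 miss [-]
10: W B3 → L3 miss wb→B7 [D]
11: R B3 → L3 hit [D]
12: R B3 → L3 hit [D]

DIRTY = [3]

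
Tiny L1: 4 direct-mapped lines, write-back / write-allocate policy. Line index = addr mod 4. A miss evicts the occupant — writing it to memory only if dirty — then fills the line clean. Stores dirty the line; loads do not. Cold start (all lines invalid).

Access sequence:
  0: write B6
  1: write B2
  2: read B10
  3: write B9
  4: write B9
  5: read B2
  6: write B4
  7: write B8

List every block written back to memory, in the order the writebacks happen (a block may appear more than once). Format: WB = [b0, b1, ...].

WB = [6, 2, 4]

0: W B6 -> L2 miss  d=D]
1: W B2 -> L2 miss wb->B6  d=D]
2: R B10 -> L2 miss wb->B2  d=-]
3: W B9 -> L1 miss  d=D]
4: W B9 -> L1 hit  d=D]
5: R B2 -> L2 miss  d=-]
6: W B4 -> L0 miss  d=D]
7: W B8 -> L0 miss wb->B4  d=D]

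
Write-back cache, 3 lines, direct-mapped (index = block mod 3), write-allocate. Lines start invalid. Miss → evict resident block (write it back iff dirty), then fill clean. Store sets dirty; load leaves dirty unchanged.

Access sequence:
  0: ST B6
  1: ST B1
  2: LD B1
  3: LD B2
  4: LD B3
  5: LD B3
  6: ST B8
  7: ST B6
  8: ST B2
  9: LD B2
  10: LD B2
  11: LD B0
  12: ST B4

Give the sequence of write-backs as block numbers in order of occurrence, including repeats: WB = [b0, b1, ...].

WB = [6, 8, 6, 1]

0: W B6 → L0 miss [D]
1: W B1 → L1 miss [D]
2: R B1 → L1 hit [D]
3: R B2 → L2 miss [-]
4: R B3 → L0 miss wb→B6 [-]
5: R B3 → L0 hit [-]
6: W B8 → L2 miss [D]
7: W B6 → L0 miss [D]
8: W B2 → L2 miss wb→B8 [D]
9: R B2 → L2 hit [D]
10: R B2 → L2 hit [D]
11: R B0 → L0 miss wb→B6 [-]
12: W B4 → L1 miss wb→B1 [D]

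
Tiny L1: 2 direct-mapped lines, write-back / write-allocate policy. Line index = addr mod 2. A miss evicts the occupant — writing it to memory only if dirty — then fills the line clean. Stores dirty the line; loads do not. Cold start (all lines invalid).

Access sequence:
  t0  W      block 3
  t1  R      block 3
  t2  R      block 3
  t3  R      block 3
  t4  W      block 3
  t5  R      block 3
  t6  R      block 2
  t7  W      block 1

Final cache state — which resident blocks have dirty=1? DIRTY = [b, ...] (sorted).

DIRTY = [1]

0: W B3 → L1 miss [D]
1: R B3 → L1 hit [D]
2: R B3 → L1 hit [D]
3: R B3 → L1 hit [D]
4: W B3 → L1 hit [D]
5: R B3 → L1 hit [D]
6: R B2 → L0 miss [-]
7: W B1 → L1 miss wb→B3 [D]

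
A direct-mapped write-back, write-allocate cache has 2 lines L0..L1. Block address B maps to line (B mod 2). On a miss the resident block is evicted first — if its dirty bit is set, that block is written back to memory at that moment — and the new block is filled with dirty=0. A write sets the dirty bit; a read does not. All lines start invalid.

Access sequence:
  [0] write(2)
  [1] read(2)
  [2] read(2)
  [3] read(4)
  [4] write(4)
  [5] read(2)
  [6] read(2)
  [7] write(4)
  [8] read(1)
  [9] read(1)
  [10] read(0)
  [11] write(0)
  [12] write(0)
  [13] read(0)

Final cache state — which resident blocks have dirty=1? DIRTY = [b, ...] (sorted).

0: W B2 → L0 miss [D]
1: R B2 → L0 hit [D]
2: R B2 → L0 hit [D]
3: R B4 → L0 miss wb→B2 [-]
4: W B4 → L0 hit [D]
5: R B2 → L0 miss wb→B4 [-]
6: R B2 → L0 hit [-]
7: W B4 → L0 miss [D]
8: R B1 → L1 miss [-]
9: R B1 → L1 hit [-]
10: R B0 → L0 miss wb→B4 [-]
11: W B0 → L0 hit [D]
12: W B0 → L0 hit [D]
13: R B0 → L0 hit [D]

DIRTY = [0]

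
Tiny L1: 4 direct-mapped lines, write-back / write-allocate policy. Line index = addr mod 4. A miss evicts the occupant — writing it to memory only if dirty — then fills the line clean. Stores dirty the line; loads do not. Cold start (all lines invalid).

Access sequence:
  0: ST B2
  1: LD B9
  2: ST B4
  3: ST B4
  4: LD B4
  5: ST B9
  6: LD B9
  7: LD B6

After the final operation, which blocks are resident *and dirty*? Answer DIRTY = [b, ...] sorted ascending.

0: W B2 -> L2 miss  d=D]
1: R B9 -> L1 miss  d=-]
2: W B4 -> L0 miss  d=D]
3: W B4 -> L0 hit  d=D]
4: R B4 -> L0 hit  d=D]
5: W B9 -> L1 hit  d=D]
6: R B9 -> L1 hit  d=D]
7: R B6 -> L2 miss wb->B2  d=-]

DIRTY = [4, 9]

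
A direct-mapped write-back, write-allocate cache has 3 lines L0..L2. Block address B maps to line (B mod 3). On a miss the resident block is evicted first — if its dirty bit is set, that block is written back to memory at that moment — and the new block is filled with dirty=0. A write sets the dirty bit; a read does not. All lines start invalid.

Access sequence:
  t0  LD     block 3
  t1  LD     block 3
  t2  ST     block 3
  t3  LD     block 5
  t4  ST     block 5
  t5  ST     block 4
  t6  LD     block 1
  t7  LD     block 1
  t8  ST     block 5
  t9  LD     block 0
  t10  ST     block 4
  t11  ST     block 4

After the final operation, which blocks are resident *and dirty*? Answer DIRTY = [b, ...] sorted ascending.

DIRTY = [4, 5]

0: R B3 -> L0 miss  d=-]
1: R B3 -> L0 hit  d=-]
2: W B3 -> L0 hit  d=D]
3: R B5 -> L2 miss  d=-]
4: W B5 -> L2 hit  d=D]
5: W B4 -> L1 miss  d=D]
6: R B1 -> L1 miss wb->B4  d=-]
7: R B1 -> L1 hit  d=-]
8: W B5 -> L2 hit  d=D]
9: R B0 -> L0 miss wb->B3  d=-]
10: W B4 -> L1 miss  d=D]
11: W B4 -> L1 hit  d=D]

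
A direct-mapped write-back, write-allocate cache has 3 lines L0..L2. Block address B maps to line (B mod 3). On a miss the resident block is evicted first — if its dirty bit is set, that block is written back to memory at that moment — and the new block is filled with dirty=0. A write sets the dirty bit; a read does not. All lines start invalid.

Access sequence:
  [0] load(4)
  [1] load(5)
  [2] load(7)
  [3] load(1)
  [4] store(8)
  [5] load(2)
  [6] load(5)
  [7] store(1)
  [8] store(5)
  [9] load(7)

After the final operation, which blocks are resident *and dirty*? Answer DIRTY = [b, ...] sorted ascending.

DIRTY = [5]

  0 | R B4 → L1 miss [-]
  1 | R B5 → L2 miss [-]
  2 | R B7 → L1 miss [-]
  3 | R B1 → L1 miss [-]
  4 | W B8 → L2 miss [D]
  5 | R B2 → L2 miss wb→B8 [-]
  6 | R B5 → L2 miss [-]
  7 | W B1 → L1 hit [D]
  8 | W B5 → L2 hit [D]
  9 | R B7 → L1 miss wb→B1 [-]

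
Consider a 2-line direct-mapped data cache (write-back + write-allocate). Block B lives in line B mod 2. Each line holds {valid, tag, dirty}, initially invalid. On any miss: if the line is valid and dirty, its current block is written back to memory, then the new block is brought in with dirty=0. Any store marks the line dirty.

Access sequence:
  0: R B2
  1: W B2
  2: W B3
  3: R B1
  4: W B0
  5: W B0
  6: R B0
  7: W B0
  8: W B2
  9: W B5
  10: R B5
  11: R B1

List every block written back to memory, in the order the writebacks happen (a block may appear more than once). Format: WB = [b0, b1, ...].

  0 | R B2 → L0 miss [-]
  1 | W B2 → L0 hit [D]
  2 | W B3 → L1 miss [D]
  3 | R B1 → L1 miss wb→B3 [-]
  4 | W B0 → L0 miss wb→B2 [D]
  5 | W B0 → L0 hit [D]
  6 | R B0 → L0 hit [D]
  7 | W B0 → L0 hit [D]
  8 | W B2 → L0 miss wb→B0 [D]
  9 | W B5 → L1 miss [D]
  10 | R B5 → L1 hit [D]
  11 | R B1 → L1 miss wb→B5 [-]

WB = [3, 2, 0, 5]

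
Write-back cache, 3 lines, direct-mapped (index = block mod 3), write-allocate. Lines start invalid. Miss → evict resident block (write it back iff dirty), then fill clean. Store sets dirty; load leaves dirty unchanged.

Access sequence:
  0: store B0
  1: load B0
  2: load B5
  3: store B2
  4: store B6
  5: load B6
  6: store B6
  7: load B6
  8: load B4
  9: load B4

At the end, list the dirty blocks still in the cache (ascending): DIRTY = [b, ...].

0: W B0 → L0 miss [D]
1: R B0 → L0 hit [D]
2: R B5 → L2 miss [-]
3: W B2 → L2 miss [D]
4: W B6 → L0 miss wb→B0 [D]
5: R B6 → L0 hit [D]
6: W B6 → L0 hit [D]
7: R B6 → L0 hit [D]
8: R B4 → L1 miss [-]
9: R B4 → L1 hit [-]

DIRTY = [2, 6]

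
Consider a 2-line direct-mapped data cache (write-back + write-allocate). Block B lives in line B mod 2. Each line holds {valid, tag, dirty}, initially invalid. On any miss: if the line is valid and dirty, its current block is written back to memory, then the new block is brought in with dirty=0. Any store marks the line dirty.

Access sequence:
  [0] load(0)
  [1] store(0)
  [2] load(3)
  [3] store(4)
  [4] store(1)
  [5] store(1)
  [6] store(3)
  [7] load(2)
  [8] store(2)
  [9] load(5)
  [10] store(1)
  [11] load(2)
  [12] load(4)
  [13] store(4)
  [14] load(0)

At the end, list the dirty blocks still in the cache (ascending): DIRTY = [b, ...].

DIRTY = [1]

  0 | R B0 → L0 miss [-]
  1 | W B0 → L0 hit [D]
  2 | R B3 → L1 miss [-]
  3 | W B4 → L0 miss wb→B0 [D]
  4 | W B1 → L1 miss [D]
  5 | W B1 → L1 hit [D]
  6 | W B3 → L1 miss wb→B1 [D]
  7 | R B2 → L0 miss wb→B4 [-]
  8 | W B2 → L0 hit [D]
  9 | R B5 → L1 miss wb→B3 [-]
  10 | W B1 → L1 miss [D]
  11 | R B2 → L0 hit [D]
  12 | R B4 → L0 miss wb→B2 [-]
  13 | W B4 → L0 hit [D]
  14 | R B0 → L0 miss wb→B4 [-]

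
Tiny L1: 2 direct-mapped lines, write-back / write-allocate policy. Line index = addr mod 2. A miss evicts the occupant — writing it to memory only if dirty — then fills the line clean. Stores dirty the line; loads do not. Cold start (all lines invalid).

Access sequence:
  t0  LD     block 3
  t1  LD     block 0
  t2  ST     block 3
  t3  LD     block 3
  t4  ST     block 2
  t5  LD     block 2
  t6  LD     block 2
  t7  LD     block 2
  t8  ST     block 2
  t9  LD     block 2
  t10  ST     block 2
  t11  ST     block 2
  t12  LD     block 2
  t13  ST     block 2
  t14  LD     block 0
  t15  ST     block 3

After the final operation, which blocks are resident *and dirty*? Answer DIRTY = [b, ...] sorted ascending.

DIRTY = [3]

0: R B3 -> L1 miss  d=-]
1: R B0 -> L0 miss  d=-]
2: W B3 -> L1 hit  d=D]
3: R B3 -> L1 hit  d=D]
4: W B2 -> L0 miss  d=D]
5: R B2 -> L0 hit  d=D]
6: R B2 -> L0 hit  d=D]
7: R B2 -> L0 hit  d=D]
8: W B2 -> L0 hit  d=D]
9: R B2 -> L0 hit  d=D]
10: W B2 -> L0 hit  d=D]
11: W B2 -> L0 hit  d=D]
12: R B2 -> L0 hit  d=D]
13: W B2 -> L0 hit  d=D]
14: R B0 -> L0 miss wb->B2  d=-]
15: W B3 -> L1 hit  d=D]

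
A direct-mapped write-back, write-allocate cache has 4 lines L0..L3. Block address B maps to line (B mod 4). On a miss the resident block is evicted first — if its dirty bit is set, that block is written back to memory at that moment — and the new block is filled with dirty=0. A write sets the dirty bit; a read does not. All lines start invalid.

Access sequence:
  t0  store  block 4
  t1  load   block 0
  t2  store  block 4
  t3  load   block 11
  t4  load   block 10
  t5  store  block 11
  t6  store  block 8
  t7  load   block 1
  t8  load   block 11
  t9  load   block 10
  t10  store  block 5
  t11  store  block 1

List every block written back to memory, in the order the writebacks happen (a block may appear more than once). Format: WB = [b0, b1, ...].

WB = [4, 4, 5]

0: W B4 -> L0 miss  d=D]
1: R B0 -> L0 miss wb->B4  d=-]
2: W B4 -> L0 miss  d=D]
3: R B11 -> L3 miss  d=-]
4: R B10 -> L2 miss  d=-]
5: W B11 -> L3 hit  d=D]
6: W B8 -> L0 miss wb->B4  d=D]
7: R B1 -> L1 miss  d=-]
8: R B11 -> L3 hit  d=D]
9: R B10 -> L2 hit  d=-]
10: W B5 -> L1 miss  d=D]
11: W B1 -> L1 miss wb->B5  d=D]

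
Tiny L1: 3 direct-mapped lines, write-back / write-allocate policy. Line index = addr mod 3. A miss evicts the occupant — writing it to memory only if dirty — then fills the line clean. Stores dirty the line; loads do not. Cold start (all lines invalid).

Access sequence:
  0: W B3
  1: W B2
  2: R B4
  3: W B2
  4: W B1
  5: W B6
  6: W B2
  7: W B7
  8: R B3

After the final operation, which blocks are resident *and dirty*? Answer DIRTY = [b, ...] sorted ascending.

DIRTY = [2, 7]

0: W B3 -> L0 miss  d=D]
1: W B2 -> L2 miss  d=D]
2: R B4 -> L1 miss  d=-]
3: W B2 -> L2 hit  d=D]
4: W B1 -> L1 miss  d=D]
5: W B6 -> L0 miss wb->B3  d=D]
6: W B2 -> L2 hit  d=D]
7: W B7 -> L1 miss wb->B1  d=D]
8: R B3 -> L0 miss wb->B6  d=-]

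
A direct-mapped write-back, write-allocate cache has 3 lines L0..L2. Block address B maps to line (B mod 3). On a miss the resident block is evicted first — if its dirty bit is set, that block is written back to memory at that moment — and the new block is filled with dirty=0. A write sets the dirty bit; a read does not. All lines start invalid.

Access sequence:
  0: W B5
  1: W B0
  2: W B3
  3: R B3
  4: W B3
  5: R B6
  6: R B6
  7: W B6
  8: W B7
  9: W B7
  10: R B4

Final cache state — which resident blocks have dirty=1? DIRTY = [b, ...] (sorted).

  0 | W B5 → L2 miss [D]
  1 | W B0 → L0 miss [D]
  2 | W B3 → L0 miss wb→B0 [D]
  3 | R B3 → L0 hit [D]
  4 | W B3 → L0 hit [D]
  5 | R B6 → L0 miss wb→B3 [-]
  6 | R B6 → L0 hit [-]
  7 | W B6 → L0 hit [D]
  8 | W B7 → L1 miss [D]
  9 | W B7 → L1 hit [D]
  10 | R B4 → L1 miss wb→B7 [-]

DIRTY = [5, 6]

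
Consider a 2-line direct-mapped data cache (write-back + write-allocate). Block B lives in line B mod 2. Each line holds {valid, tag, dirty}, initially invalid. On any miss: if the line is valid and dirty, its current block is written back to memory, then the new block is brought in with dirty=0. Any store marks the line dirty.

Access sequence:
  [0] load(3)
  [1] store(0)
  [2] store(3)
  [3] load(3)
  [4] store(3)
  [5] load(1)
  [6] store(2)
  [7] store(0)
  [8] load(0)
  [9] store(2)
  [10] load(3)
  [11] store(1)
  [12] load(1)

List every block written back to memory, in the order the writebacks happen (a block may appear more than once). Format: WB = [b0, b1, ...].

WB = [3, 0, 2, 0]

  0 | R B3 → L1 miss [-]
  1 | W B0 → L0 miss [D]
  2 | W B3 → L1 hit [D]
  3 | R B3 → L1 hit [D]
  4 | W B3 → L1 hit [D]
  5 | R B1 → L1 miss wb→B3 [-]
  6 | W B2 → L0 miss wb→B0 [D]
  7 | W B0 → L0 miss wb→B2 [D]
  8 | R B0 → L0 hit [D]
  9 | W B2 → L0 miss wb→B0 [D]
  10 | R B3 → L1 miss [-]
  11 | W B1 → L1 miss [D]
  12 | R B1 → L1 hit [D]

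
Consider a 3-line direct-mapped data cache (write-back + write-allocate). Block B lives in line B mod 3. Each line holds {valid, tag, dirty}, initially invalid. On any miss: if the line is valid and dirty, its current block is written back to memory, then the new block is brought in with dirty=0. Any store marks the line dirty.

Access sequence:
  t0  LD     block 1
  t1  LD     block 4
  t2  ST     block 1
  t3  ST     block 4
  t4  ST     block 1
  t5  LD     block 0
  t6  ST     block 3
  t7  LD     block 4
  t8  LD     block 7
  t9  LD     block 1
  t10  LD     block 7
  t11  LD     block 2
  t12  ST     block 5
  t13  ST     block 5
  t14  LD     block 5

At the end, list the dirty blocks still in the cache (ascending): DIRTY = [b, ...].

0: R B1 → L1 miss [-]
1: R B4 → L1 miss [-]
2: W B1 → L1 miss [D]
3: W B4 → L1 miss wb→B1 [D]
4: W B1 → L1 miss wb→B4 [D]
5: R B0 → L0 miss [-]
6: W B3 → L0 miss [D]
7: R B4 → L1 miss wb→B1 [-]
8: R B7 → L1 miss [-]
9: R B1 → L1 miss [-]
10: R B7 → L1 miss [-]
11: R B2 → L2 miss [-]
12: W B5 → L2 miss [D]
13: W B5 → L2 hit [D]
14: R B5 → L2 hit [D]

DIRTY = [3, 5]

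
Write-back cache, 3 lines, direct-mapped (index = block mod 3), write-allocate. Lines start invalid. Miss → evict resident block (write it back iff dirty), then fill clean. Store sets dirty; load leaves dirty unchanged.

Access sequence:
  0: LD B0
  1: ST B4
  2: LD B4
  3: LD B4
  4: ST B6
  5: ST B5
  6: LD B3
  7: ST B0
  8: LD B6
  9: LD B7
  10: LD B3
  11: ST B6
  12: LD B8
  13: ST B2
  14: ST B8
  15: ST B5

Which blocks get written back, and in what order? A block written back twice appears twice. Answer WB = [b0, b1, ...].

WB = [6, 0, 4, 5, 2, 8]

  0 | R B0 → L0 miss [-]
  1 | W B4 → L1 miss [D]
  2 | R B4 → L1 hit [D]
  3 | R B4 → L1 hit [D]
  4 | W B6 → L0 miss [D]
  5 | W B5 → L2 miss [D]
  6 | R B3 → L0 miss wb→B6 [-]
  7 | W B0 → L0 miss [D]
  8 | R B6 → L0 miss wb→B0 [-]
  9 | R B7 → L1 miss wb→B4 [-]
  10 | R B3 → L0 miss [-]
  11 | W B6 → L0 miss [D]
  12 | R B8 → L2 miss wb→B5 [-]
  13 | W B2 → L2 miss [D]
  14 | W B8 → L2 miss wb→B2 [D]
  15 | W B5 → L2 miss wb→B8 [D]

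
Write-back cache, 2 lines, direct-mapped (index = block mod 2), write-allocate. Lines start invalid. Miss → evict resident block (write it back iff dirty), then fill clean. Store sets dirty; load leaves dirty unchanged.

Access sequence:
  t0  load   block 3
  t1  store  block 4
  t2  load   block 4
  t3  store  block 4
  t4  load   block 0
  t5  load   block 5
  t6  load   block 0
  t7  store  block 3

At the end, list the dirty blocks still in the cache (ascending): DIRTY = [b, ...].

  0 | R B3 → L1 miss [-]
  1 | W B4 → L0 miss [D]
  2 | R B4 → L0 hit [D]
  3 | W B4 → L0 hit [D]
  4 | R B0 → L0 miss wb→B4 [-]
  5 | R B5 → L1 miss [-]
  6 | R B0 → L0 hit [-]
  7 | W B3 → L1 miss [D]

DIRTY = [3]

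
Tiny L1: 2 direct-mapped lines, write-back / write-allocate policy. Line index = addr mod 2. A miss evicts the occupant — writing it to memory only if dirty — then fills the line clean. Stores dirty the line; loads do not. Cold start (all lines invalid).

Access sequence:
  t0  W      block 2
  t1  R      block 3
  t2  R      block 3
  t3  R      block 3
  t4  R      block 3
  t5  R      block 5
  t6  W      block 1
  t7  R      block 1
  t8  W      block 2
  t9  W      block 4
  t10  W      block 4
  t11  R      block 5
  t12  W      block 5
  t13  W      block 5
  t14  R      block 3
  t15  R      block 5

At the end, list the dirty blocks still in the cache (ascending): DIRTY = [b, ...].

DIRTY = [4]

0: W B2 → L0 miss [D]
1: R B3 → L1 miss [-]
2: R B3 → L1 hit [-]
3: R B3 → L1 hit [-]
4: R B3 → L1 hit [-]
5: R B5 → L1 miss [-]
6: W B1 → L1 miss [D]
7: R B1 → L1 hit [D]
8: W B2 → L0 hit [D]
9: W B4 → L0 miss wb→B2 [D]
10: W B4 → L0 hit [D]
11: R B5 → L1 miss wb→B1 [-]
12: W B5 → L1 hit [D]
13: W B5 → L1 hit [D]
14: R B3 → L1 miss wb→B5 [-]
15: R B5 → L1 miss [-]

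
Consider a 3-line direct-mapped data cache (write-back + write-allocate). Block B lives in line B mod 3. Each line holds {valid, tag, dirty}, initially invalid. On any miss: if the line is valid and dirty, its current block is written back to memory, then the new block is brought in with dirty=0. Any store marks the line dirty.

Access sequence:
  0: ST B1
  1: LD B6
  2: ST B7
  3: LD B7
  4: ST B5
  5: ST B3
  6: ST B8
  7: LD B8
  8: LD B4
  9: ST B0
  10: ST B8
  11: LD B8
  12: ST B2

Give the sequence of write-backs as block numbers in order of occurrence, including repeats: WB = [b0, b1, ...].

0: W B1 -> L1 miss  d=D]
1: R B6 -> L0 miss  d=-]
2: W B7 -> L1 miss wb->B1  d=D]
3: R B7 -> L1 hit  d=D]
4: W B5 -> L2 miss  d=D]
5: W B3 -> L0 miss  d=D]
6: W B8 -> L2 miss wb->B5  d=D]
7: R B8 -> L2 hit  d=D]
8: R B4 -> L1 miss wb->B7  d=-]
9: W B0 -> L0 miss wb->B3  d=D]
10: W B8 -> L2 hit  d=D]
11: R B8 -> L2 hit  d=D]
12: W B2 -> L2 miss wb->B8  d=D]

WB = [1, 5, 7, 3, 8]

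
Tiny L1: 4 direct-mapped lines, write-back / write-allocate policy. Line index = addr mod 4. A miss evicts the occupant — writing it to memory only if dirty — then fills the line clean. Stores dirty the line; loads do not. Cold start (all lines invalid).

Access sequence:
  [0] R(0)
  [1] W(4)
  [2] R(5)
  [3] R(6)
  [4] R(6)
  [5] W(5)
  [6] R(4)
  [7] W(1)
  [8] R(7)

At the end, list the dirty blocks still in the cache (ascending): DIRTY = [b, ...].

DIRTY = [1, 4]

  0 | R B0 → L0 miss [-]
  1 | W B4 → L0 miss [D]
  2 | R B5 → L1 miss [-]
  3 | R B6 → L2 miss [-]
  4 | R B6 → L2 hit [-]
  5 | W B5 → L1 hit [D]
  6 | R B4 → L0 hit [D]
  7 | W B1 → L1 miss wb→B5 [D]
  8 | R B7 → L3 miss [-]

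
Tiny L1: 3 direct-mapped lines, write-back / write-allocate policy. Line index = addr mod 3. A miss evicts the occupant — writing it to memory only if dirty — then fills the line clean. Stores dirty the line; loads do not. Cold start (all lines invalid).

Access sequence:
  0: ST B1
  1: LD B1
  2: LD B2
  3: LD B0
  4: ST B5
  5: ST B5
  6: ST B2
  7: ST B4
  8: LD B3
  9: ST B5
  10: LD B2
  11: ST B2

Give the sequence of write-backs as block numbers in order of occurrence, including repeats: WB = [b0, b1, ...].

WB = [5, 1, 2, 5]

  0 | W B1 → L1 miss [D]
  1 | R B1 → L1 hit [D]
  2 | R B2 → L2 miss [-]
  3 | R B0 → L0 miss [-]
  4 | W B5 → L2 miss [D]
  5 | W B5 → L2 hit [D]
  6 | W B2 → L2 miss wb→B5 [D]
  7 | W B4 → L1 miss wb→B1 [D]
  8 | R B3 → L0 miss [-]
  9 | W B5 → L2 miss wb→B2 [D]
  10 | R B2 → L2 miss wb→B5 [-]
  11 | W B2 → L2 hit [D]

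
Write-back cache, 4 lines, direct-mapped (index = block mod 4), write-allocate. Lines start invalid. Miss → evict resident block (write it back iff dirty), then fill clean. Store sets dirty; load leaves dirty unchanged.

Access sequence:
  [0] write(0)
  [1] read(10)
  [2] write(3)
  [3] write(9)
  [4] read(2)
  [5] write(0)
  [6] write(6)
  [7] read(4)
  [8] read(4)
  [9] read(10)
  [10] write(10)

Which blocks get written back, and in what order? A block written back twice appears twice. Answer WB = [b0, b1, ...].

WB = [0, 6]

0: W B0 → L0 miss [D]
1: R B10 → L2 miss [-]
2: W B3 → L3 miss [D]
3: W B9 → L1 miss [D]
4: R B2 → L2 miss [-]
5: W B0 → L0 hit [D]
6: W B6 → L2 miss [D]
7: R B4 → L0 miss wb→B0 [-]
8: R B4 → L0 hit [-]
9: R B10 → L2 miss wb→B6 [-]
10: W B10 → L2 hit [D]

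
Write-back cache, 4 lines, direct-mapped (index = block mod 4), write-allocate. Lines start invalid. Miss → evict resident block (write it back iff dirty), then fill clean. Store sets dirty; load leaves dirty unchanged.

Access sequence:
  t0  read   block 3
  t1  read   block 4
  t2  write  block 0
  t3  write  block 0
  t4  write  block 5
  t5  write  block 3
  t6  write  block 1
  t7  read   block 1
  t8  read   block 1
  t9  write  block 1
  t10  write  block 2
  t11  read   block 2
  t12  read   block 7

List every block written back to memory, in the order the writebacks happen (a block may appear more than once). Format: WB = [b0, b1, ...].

  0 | R B3 → L3 miss [-]
  1 | R B4 → L0 miss [-]
  2 | W B0 → L0 miss [D]
  3 | W B0 → L0 hit [D]
  4 | W B5 → L1 miss [D]
  5 | W B3 → L3 hit [D]
  6 | W B1 → L1 miss wb→B5 [D]
  7 | R B1 → L1 hit [D]
  8 | R B1 → L1 hit [D]
  9 | W B1 → L1 hit [D]
  10 | W B2 → L2 miss [D]
  11 | R B2 → L2 hit [D]
  12 | R B7 → L3 miss wb→B3 [-]

WB = [5, 3]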